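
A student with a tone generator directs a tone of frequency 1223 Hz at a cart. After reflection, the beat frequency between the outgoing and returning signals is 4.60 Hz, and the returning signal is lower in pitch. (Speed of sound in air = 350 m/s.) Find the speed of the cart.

0.66 m/s

Double Doppler shift off a moving reflector: f₂ = f₀ · (v + u)/(v − u) (u > 0 toward emitter).
Returning signal is lower, so f₂ = f₀ − Δf = 1223 − 4.6 = 1218.4 Hz.
Rearranging, u = v · (f₂ − f₀)/(f₂ + f₀) = 350 × -4.6/2441.4 ≈ -0.66 m/s.
So the cart is moving at 0.66 m/s away from the emitter.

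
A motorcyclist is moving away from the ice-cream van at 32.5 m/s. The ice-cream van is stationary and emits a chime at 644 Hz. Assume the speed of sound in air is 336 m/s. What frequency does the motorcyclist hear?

Moving observer, stationary source: f' = f · (v − v_o)/v.
f' = 644 × (336 − 32.5)/336 = 644 × 303.5/336 ≈ 582 Hz.

582 Hz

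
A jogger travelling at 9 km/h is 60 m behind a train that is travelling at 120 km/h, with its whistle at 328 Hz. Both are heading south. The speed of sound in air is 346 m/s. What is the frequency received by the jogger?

301 Hz

120 km/h = 33.33 m/s; 9 km/h = 2.5 m/s.
The jogger is behind, so the train is moving away from it while the jogger is moving toward the train.
With source receding and observer approaching, f' = f · (v + v_o)/(v + v_s).
f' = 328 × (346 + 2.5)/(346 + 33.33) = 328 × 348.5/379.33 ≈ 301 Hz.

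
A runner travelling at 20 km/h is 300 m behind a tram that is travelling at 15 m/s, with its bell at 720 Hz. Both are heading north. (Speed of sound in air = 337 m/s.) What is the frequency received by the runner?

20 km/h = 5.556 m/s.
The runner is behind, so the tram is moving away from it while the runner is moving toward the tram.
With source receding and observer approaching, f' = f · (v + v_o)/(v + v_s).
f' = 720 × (337 + 5.556)/(337 + 15) = 720 × 342.56/352 ≈ 701 Hz.

701 Hz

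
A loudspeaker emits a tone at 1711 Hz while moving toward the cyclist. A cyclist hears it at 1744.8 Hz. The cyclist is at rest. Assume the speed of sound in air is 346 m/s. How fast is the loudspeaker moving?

f' = f · v/(v − v_s) ⇒ v_s = v · |1 − f/f'|.
v_s = 346 × |1 − 1711/1744.8| = 346 × 0.01937 ≈ 6.7 m/s.

6.7 m/s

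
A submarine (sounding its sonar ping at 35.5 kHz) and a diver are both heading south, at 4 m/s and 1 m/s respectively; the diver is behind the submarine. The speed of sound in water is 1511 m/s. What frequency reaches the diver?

35.4 kHz

The diver is behind, so the submarine is moving away from it while the diver is moving toward the submarine.
Both move, so f' = f · (v + v_o)/(v + v_s).
f' = 35.5 × (1511 + 1)/(1511 + 4) = 35.5 × 1512/1515 ≈ 35.4 kHz.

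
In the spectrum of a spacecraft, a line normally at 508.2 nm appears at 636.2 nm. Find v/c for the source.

λ'/λ₀ = 1.2519 > 1 (redshift), so the source is receding.
λ'/λ₀ = √((1 + β)/(1 − β)) for a receding source ⇒ β = (r² − 1)/(r² + 1) with r = λ'/λ₀.
β = (1.5672 − 1)/(1.5672 + 1) ≈ 0.221.

0.221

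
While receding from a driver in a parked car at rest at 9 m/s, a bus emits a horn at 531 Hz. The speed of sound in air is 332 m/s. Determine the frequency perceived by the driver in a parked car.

Moving source, stationary observer: f' = f · v/(v + v_s) since the source is receding.
f' = 531 × 332/(332 + 9) = 531 × 332/341 ≈ 517 Hz.

517 Hz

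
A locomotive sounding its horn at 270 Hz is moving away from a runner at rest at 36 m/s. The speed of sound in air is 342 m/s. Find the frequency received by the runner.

Only the source moves, away from the listener, so f' = f · v/(v + v_s).
f' = 270 × 342/(342 + 36) = 270 × 342/378 ≈ 244 Hz.

244 Hz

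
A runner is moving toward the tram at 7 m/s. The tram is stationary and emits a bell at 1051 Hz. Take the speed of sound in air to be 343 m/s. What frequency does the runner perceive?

Only the observer moves, toward the source, so f' = f · (v + v_o)/v.
f' = 1051 × (343 + 7)/343 = 1051 × 350/343 ≈ 1072 Hz.

1072 Hz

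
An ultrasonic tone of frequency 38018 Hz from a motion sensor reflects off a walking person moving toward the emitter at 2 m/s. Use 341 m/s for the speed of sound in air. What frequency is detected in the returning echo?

At the walking person (a moving observer), f₁ = f₀ · (v + u)/v = 38018 × 343/341 ≈ 38241 Hz.
The reflection then acts as a moving source: f₂ = f₁ · v/(v − u) ≈ 38467 Hz.
Equivalently f₂ = f₀ · (v + u)/(v − u).

38467 Hz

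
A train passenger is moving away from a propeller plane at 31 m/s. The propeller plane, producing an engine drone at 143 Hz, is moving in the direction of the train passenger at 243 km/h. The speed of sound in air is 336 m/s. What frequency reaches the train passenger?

243 km/h = 67.5 m/s.
With source approaching and observer receding, f' = f · (v − v_o)/(v − v_s).
f' = 143 × (336 − 31)/(336 − 67.5) = 143 × 305/268.5 ≈ 162 Hz.

162 Hz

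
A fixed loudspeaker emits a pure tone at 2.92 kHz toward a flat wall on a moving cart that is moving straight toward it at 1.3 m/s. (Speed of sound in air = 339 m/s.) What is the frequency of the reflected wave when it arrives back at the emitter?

At the flat wall on a moving cart (a moving observer), f₁ = f₀ · (v + u)/v = 2.92 × 340.3/339 ≈ 2.93 kHz.
On reflection it acts as a source moving toward the stationary detector: f₂ = f₁ · v/(v − u) = 2.93 × 339/337.7 ≈ 2.94 kHz.
Equivalently f₂ = f₀ · (v + u)/(v − u).

2.94 kHz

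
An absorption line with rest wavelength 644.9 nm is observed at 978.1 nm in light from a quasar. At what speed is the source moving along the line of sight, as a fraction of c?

0.394

λ'/λ₀ = 1.5167 > 1 (redshift), so the source is receding.
λ'/λ₀ = √((1 + β)/(1 − β)) for a receding source ⇒ β = (r² − 1)/(r² + 1) with r = λ'/λ₀.
β = (2.3003 − 1)/(2.3003 + 1) ≈ 0.394.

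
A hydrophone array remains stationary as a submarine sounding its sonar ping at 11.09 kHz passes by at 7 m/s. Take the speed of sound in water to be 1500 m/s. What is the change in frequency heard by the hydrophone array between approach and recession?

Approaching: f₁ = f · v/(v − v_s) = 11.09 × 1500/1493 ≈ 11.142 kHz.
Receding: f₂ = f · v/(v + v_s) = 11.09 × 1500/1507 ≈ 11.038 kHz.
Drop: f₁ − f₂ = 2f·v·v_s/(v² − v_s²) = 2 × 11.09 × 1500 × 7/(1500² − 7²) ≈ 0.104 kHz.

0.104 kHz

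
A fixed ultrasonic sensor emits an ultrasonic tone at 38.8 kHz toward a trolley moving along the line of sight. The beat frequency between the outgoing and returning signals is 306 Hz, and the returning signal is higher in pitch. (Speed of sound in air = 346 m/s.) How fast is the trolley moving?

1.36 m/s

Double Doppler shift off a moving reflector: f₂ = f₀ · (v + u)/(v − u) (u > 0 toward emitter).
Returning signal is higher, so f₂ = f₀ + Δf = 38800 + 306 = 39106 Hz.
Rearranging, u = v · (f₂ − f₀)/(f₂ + f₀) = 346 × 306/77906 ≈ 1.36 m/s.
So the trolley is moving at 1.36 m/s toward the emitter.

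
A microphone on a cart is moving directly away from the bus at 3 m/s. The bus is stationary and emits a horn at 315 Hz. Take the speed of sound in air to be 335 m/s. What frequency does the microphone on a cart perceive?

Only the observer moves, away from the source, so f' = f · (v − v_o)/v.
f' = 315 × (335 − 3)/335 = 315 × 332/335 ≈ 312 Hz.

312 Hz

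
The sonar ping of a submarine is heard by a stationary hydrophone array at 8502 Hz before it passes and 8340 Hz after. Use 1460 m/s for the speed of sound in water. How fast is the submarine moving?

14.0 m/s

f₁/f₂ = (v + v_s)/(v − v_s), so v_s = v · (f₁ − f₂)/(f₁ + f₂).
v_s = 1460 × (8502 − 8340)/(8502 + 8340) = 1460 × 162/16842 ≈ 14.0 m/s.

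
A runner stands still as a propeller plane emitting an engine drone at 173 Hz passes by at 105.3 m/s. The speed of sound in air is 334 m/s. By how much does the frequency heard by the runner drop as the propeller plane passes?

121 Hz

Approaching: f₁ = f · v/(v − v_s) = 173 × 334/228.7 ≈ 253 Hz.
Receding: f₂ = f · v/(v + v_s) = 173 × 334/439.3 ≈ 132 Hz.
Drop: f₁ − f₂ = 2f·v·v_s/(v² − v_s²) = 2 × 173 × 334 × 105.3/(334² − 105.3²) ≈ 121 Hz.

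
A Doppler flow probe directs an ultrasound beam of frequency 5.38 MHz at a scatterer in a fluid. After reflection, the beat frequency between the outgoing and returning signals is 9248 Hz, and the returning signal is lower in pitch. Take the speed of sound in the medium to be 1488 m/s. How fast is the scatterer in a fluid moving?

Double Doppler shift off a moving reflector: f₂ = f₀ · (v + u)/(v − u) (u > 0 toward emitter).
Returning signal is lower, so f₂ = f₀ − Δf = 5380000 − 9248 = 5370752 Hz.
Rearranging, u = v · (f₂ − f₀)/(f₂ + f₀) = 1488 × -9248/10750752 ≈ -1.28 m/s.
So the scatterer in a fluid is moving at 1.28 m/s away from the emitter.

1.28 m/s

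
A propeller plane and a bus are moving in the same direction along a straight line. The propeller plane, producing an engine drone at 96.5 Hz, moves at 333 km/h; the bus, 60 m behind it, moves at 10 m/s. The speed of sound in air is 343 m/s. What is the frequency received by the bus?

333 km/h = 92.5 m/s.
The bus is behind, so the propeller plane is moving away from it while the bus is moving toward the propeller plane.
With source receding and observer approaching, f' = f · (v + v_o)/(v + v_s).
f' = 96.5 × (343 + 10)/(343 + 92.5) = 96.5 × 353/435.5 ≈ 78 Hz.

78 Hz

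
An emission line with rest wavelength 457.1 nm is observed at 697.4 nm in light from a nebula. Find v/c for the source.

λ'/λ₀ = 1.5257 > 1 (redshift), so the source is receding.
λ'/λ₀ = √((1 + β)/(1 − β)) for a receding source ⇒ β = (r² − 1)/(r² + 1) with r = λ'/λ₀.
β = (2.3278 − 1)/(2.3278 + 1) ≈ 0.399.

0.399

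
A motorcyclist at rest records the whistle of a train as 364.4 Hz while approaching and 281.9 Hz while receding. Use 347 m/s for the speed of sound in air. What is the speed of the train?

f₁/f₂ = (v + v_s)/(v − v_s), so v_s = v · (f₁ − f₂)/(f₁ + f₂).
v_s = 347 × (364.4 − 281.9)/(364.4 + 281.9) = 347 × 82.5/646.3 ≈ 44 m/s.

44 m/s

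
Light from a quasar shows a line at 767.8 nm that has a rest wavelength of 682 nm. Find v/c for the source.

λ'/λ₀ = 1.1258 > 1 (redshift), so the source is receding.
λ'/λ₀ = √((1 + β)/(1 − β)) for a receding source ⇒ β = (r² − 1)/(r² + 1) with r = λ'/λ₀.
β = (1.2674 − 1)/(1.2674 + 1) ≈ 0.118.

0.118c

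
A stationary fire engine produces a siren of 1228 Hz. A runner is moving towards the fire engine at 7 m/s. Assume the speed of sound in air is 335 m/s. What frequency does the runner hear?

1254 Hz

Moving observer, stationary source: f' = f · (v + v_o)/v.
f' = 1228 × (335 + 7)/335 = 1228 × 342/335 ≈ 1254 Hz.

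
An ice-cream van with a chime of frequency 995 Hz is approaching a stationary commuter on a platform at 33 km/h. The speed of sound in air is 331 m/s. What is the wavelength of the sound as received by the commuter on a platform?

33 km/h = 9.167 m/s.
Moving source, stationary observer: f' = f · v/(v − v_s) since the source is approaching.
f' = 995 × 331/(331 − 9.167) ≈ 1023 Hz.
λ' = v/f' = 331/1023.34 ≈ 32.3 cm.

32.3 cm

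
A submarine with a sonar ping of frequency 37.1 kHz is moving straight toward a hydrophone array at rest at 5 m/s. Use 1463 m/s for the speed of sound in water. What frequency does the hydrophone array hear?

Moving source, stationary observer: f' = f · v/(v − v_s) since the source is approaching.
f' = 37.1 × 1463/(1463 − 5) = 37.1 × 1463/1458 ≈ 37.2 kHz.

37.2 kHz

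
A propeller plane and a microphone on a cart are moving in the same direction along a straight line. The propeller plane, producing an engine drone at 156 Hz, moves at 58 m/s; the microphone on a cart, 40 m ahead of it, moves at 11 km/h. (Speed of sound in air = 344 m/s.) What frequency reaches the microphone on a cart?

11 km/h = 3.056 m/s.
The microphone on a cart is ahead, so the propeller plane is moving toward it while the microphone on a cart is moving away from the propeller plane.
With source approaching and observer receding, f' = f · (v − v_o)/(v − v_s).
f' = 156 × (344 − 3.056)/(344 − 58) = 156 × 340.94/286 ≈ 186 Hz.

186 Hz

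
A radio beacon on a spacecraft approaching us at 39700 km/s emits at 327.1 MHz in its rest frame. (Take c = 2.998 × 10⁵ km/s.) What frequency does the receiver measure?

β = v/c = 39700/299800 = 0.1324.
Relativistic Doppler for frequency: f' = f₀ · √((1 + β)/(1 − β)).
f' = 327.1 × √(1.1324/0.8676) = 327.1 × 1.14248 ≈ 373.7 MHz.

373.7 MHz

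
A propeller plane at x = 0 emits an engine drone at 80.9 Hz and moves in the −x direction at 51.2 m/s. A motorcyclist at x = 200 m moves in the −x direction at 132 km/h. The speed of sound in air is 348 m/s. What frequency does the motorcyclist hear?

78 Hz

132 km/h = 36.67 m/s.
The observer lies on the +x side, so the source is heading away from the observer and the observer is heading toward the source.
General Doppler shift: f' = f · (v + v_o)/(v + v_s).
f' = 80.9 × (348 + 36.67)/(348 + 51.2) = 80.9 × 384.67/399.2 ≈ 78 Hz.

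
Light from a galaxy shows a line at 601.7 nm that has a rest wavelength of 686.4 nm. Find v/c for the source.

0.131c

λ'/λ₀ = 0.8766 < 1 (blueshift), so the source is approaching.
λ'/λ₀ = √((1 − β)/(1 + β)) for an approaching source ⇒ β = (1 − r²)/(1 + r²) with r = λ'/λ₀.
β = (1 − 0.7684)/(1 + 0.7684) ≈ 0.131.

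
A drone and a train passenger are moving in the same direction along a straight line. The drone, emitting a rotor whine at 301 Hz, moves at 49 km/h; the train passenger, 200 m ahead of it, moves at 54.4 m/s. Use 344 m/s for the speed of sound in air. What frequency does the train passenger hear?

49 km/h = 13.61 m/s.
The train passenger is ahead, so the drone is moving toward it while the train passenger is moving away from the drone.
Both move, so f' = f · (v − v_o)/(v − v_s).
f' = 301 × (344 − 54.4)/(344 − 13.61) = 301 × 289.6/330.39 ≈ 264 Hz.

264 Hz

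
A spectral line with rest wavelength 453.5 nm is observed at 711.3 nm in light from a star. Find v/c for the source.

λ'/λ₀ = 1.5685 > 1 (redshift), so the source is receding.
λ'/λ₀ = √((1 + β)/(1 − β)) for a receding source ⇒ β = (r² − 1)/(r² + 1) with r = λ'/λ₀.
β = (2.4601 − 1)/(2.4601 + 1) ≈ 0.422.

0.422c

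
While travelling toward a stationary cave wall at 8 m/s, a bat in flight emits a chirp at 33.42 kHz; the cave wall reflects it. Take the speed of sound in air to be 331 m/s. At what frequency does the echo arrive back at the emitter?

The cave wall receives the sound from a moving source: f₁ = f₀ · v/(v − v_e) = 33.42 × 331/323 ≈ 34.2 kHz.
On the return leg the bat in flight is a moving observer: f₂ = f₁ · (v + v_e)/v = 34.2 × 339/331 ≈ 35.1 kHz.

35.1 kHz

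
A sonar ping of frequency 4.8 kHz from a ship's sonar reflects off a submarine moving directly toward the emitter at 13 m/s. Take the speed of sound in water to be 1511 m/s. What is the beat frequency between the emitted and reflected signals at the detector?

At the submarine (a moving observer), f₁ = f₀ · (v + u)/v = 4.8 × 1524/1511 ≈ 4.8413 kHz.
On reflection it acts as a source moving toward the stationary detector: f₂ = f₁ · v/(v − u) = 4.8413 × 1511/1498 ≈ 4.8833 kHz.
Beat frequency (with f₀ = 4800 Hz): |f₂ − f₀| = 2u·f₀/(v − u) = 2 × 13 × 4800/1498 ≈ 83 Hz.

83 Hz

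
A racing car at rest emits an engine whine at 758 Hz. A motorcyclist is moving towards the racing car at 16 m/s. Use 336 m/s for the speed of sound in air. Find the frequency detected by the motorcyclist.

794 Hz

Only the observer moves, toward the source, so f' = f · (v + v_o)/v.
f' = 758 × (336 + 16)/336 = 758 × 352/336 ≈ 794 Hz.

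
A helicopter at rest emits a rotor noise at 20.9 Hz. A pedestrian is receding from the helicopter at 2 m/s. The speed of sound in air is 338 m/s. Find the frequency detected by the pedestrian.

Only the observer moves, away from the source, so f' = f · (v − v_o)/v.
f' = 20.9 × (338 − 2)/338 = 20.9 × 336/338 ≈ 20.8 Hz.

20.8 Hz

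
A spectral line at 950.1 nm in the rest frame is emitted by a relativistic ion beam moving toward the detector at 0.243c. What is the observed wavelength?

Relativistic Doppler for wavelength: λ' = λ₀ · √((1 − β)/(1 + β)).
λ' = 950.1 × √(0.7570/1.2430) = 950.1 × 0.78039 ≈ 741.4 nm.

741.4 nm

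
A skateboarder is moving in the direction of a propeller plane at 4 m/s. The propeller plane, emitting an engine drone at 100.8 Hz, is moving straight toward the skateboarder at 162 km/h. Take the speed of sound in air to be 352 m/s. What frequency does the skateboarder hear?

162 km/h = 45 m/s.
General Doppler shift: f' = f · (v + v_o)/(v − v_s).
f' = 100.8 × (352 + 4)/(352 − 45) = 100.8 × 356/307 ≈ 117 Hz.

117 Hz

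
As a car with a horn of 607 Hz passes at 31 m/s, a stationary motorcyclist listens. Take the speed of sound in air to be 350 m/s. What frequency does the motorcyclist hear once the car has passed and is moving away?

558 Hz

Receding: f₂ = f · v/(v + v_s) = 607 × 350/381 ≈ 558 Hz.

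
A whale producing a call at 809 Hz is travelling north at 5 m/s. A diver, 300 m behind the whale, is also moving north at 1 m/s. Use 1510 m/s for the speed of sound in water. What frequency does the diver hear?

The diver is behind, so the whale is moving away from it while the diver is moving toward the whale.
General Doppler shift: f' = f · (v + v_o)/(v + v_s).
f' = 809 × (1510 + 1)/(1510 + 5) = 809 × 1511/1515 ≈ 807 Hz.

807 Hz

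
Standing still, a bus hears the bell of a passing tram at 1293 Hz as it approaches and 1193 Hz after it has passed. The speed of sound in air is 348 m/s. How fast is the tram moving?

f₁/f₂ = (v + v_s)/(v − v_s), so v_s = v · (f₁ − f₂)/(f₁ + f₂).
v_s = 348 × (1293 − 1193)/(1293 + 1193) = 348 × 100/2486 ≈ 14.0 m/s.

14.0 m/s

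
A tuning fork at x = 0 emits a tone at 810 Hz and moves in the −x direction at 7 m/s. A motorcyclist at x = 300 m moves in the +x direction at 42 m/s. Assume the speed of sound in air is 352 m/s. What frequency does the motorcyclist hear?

The observer lies on the +x side, so the source is heading away from the observer and the observer is heading away from the source.
With source receding and observer receding, f' = f · (v − v_o)/(v + v_s).
f' = 810 × (352 − 42)/(352 + 7) = 810 × 310/359 ≈ 699 Hz.

699 Hz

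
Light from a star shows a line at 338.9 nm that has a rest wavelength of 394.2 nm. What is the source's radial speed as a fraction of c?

0.150

λ'/λ₀ = 0.8597 < 1 (blueshift), so the source is approaching.
λ'/λ₀ = √((1 − β)/(1 + β)) for an approaching source ⇒ β = (1 − r²)/(1 + r²) with r = λ'/λ₀.
β = (1 − 0.7391)/(1 + 0.7391) ≈ 0.150.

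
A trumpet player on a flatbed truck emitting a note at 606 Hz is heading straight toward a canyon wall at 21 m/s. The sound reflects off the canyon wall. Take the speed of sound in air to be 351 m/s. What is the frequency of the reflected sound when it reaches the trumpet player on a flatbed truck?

683 Hz

The canyon wall receives the sound from a moving source: f₁ = f₀ · v/(v − v_e) = 606 × 351/330 ≈ 645 Hz.
On the return leg the trumpet player on a flatbed truck is a moving observer: f₂ = f₁ · (v + v_e)/v = 645 × 372/351 ≈ 683 Hz.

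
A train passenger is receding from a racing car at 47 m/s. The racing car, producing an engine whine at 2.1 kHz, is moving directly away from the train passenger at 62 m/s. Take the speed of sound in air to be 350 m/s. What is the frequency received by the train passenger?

1.544 kHz

With source receding and observer receding, f' = f · (v − v_o)/(v + v_s).
f' = 2.1 × (350 − 47)/(350 + 62) = 2.1 × 303/412 ≈ 1.544 kHz.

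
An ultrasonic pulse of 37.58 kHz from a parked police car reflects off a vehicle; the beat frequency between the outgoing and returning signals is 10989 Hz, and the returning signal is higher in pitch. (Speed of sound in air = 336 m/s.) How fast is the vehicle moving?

43 m/s

Double Doppler shift off a moving reflector: f₂ = f₀ · (v + u)/(v − u) (u > 0 toward emitter).
Returning signal is higher, so f₂ = f₀ + Δf = 37580 + 10989 = 48569 Hz.
Rearranging, u = v · (f₂ − f₀)/(f₂ + f₀) = 336 × 10989/86149 ≈ 43 m/s.
So the vehicle is moving at 43 m/s toward the emitter.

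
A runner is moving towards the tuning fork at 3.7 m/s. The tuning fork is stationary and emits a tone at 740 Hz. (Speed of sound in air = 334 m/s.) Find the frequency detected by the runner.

748 Hz

Only the observer moves, toward the source, so f' = f · (v + v_o)/v.
f' = 740 × (334 + 3.7)/334 = 740 × 337.7/334 ≈ 748 Hz.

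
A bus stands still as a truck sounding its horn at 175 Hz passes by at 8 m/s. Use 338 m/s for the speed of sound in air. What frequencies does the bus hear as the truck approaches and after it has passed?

Approaching: f₁ = f · v/(v − v_s) = 175 × 338/330 ≈ 179 Hz.
Receding: f₂ = f · v/(v + v_s) = 175 × 338/346 ≈ 171 Hz.

179 Hz approaching; 171 Hz receding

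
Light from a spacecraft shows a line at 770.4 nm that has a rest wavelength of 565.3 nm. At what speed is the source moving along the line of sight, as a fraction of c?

λ'/λ₀ = 1.3628 > 1 (redshift), so the source is receding.
λ'/λ₀ = √((1 + β)/(1 − β)) for a receding source ⇒ β = (r² − 1)/(r² + 1) with r = λ'/λ₀.
β = (1.8573 − 1)/(1.8573 + 1) ≈ 0.300.

0.300c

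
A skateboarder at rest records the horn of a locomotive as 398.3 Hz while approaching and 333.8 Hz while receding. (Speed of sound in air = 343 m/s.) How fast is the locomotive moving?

f₁/f₂ = (v + v_s)/(v − v_s), so v_s = v · (f₁ − f₂)/(f₁ + f₂).
v_s = 343 × (398.3 − 333.8)/(398.3 + 333.8) = 343 × 64.5/732.1 ≈ 30 m/s.

30 m/s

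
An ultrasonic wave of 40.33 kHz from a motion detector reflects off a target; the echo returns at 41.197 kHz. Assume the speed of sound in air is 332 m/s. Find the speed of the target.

Double Doppler shift off a moving reflector: f₂ = f₀ · (v + u)/(v − u) (u > 0 toward emitter).
Rearranging, u = v · (f₂ − f₀)/(f₂ + f₀) = 332 × 0.867/81.527 ≈ 3.5 m/s.
So the target is moving at 3.5 m/s toward the emitter.

3.5 m/s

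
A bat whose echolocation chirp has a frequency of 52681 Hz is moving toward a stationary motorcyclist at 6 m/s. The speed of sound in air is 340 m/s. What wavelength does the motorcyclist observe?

6.34 mm

Moving source, stationary observer: f' = f · v/(v − v_s) since the source is approaching.
f' = 52681 × 340/(340 − 6) ≈ 53627 Hz.
λ' = v/f' = 340/53627.4 ≈ 6.34 mm.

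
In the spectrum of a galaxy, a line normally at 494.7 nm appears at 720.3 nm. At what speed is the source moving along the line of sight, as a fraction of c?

0.359

λ'/λ₀ = 1.4560 > 1 (redshift), so the source is receding.
λ'/λ₀ = √((1 + β)/(1 − β)) for a receding source ⇒ β = (r² − 1)/(r² + 1) with r = λ'/λ₀.
β = (2.1200 − 1)/(2.1200 + 1) ≈ 0.359.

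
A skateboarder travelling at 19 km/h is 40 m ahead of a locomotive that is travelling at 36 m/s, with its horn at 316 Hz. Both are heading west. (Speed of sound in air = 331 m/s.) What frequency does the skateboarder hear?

19 km/h = 5.278 m/s.
The skateboarder is ahead, so the locomotive is moving toward it while the skateboarder is moving away from the locomotive.
Both move, so f' = f · (v − v_o)/(v − v_s).
f' = 316 × (331 − 5.278)/(331 − 36) = 316 × 325.72/295 ≈ 349 Hz.

349 Hz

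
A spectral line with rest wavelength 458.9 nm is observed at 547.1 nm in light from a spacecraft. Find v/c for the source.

λ'/λ₀ = 1.1922 > 1 (redshift), so the source is receding.
λ'/λ₀ = √((1 + β)/(1 − β)) for a receding source ⇒ β = (r² − 1)/(r² + 1) with r = λ'/λ₀.
β = (1.4213 − 1)/(1.4213 + 1) ≈ 0.174.

0.174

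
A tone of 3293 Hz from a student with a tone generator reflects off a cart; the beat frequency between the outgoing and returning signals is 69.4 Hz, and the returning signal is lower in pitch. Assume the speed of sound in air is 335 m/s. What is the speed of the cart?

Double Doppler shift off a moving reflector: f₂ = f₀ · (v + u)/(v − u) (u > 0 toward emitter).
Returning signal is lower, so f₂ = f₀ − Δf = 3293 − 69.4 = 3223.6 Hz.
Rearranging, u = v · (f₂ − f₀)/(f₂ + f₀) = 335 × -69.4/6516.6 ≈ -3.6 m/s.
So the cart is moving at 3.6 m/s away from the emitter.

3.6 m/s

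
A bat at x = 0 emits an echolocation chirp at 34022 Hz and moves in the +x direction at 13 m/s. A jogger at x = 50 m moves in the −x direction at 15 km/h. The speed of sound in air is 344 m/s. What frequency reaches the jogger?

35786 Hz

15 km/h = 4.167 m/s.
The observer lies on the +x side, so the source is heading toward the observer and the observer is heading toward the source.
Both move, so f' = f · (v + v_o)/(v − v_s).
f' = 34022 × (344 + 4.167)/(344 − 13) = 34022 × 348.17/331 ≈ 35786 Hz.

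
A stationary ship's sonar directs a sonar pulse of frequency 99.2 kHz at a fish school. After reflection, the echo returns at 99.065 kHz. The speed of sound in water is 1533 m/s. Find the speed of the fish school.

Double Doppler shift off a moving reflector: f₂ = f₀ · (v + u)/(v − u) (u > 0 toward emitter).
Rearranging, u = v · (f₂ − f₀)/(f₂ + f₀) = 1533 × -0.135/198.265 ≈ -1.04 m/s.
So the fish school is moving at 1.04 m/s away from the emitter.

1.04 m/s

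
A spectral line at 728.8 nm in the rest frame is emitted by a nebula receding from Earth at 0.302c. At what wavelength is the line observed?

Relativistic Doppler for wavelength: λ' = λ₀ · √((1 + β)/(1 − β)).
λ' = 728.8 × √(1.3020/0.6980) = 728.8 × 1.36577 ≈ 995.4 nm.

995.4 nm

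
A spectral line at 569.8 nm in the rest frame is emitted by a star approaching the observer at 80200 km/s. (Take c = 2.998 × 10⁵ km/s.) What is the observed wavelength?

433.2 nm

β = v/c = 80200/299800 = 0.2675.
Relativistic Doppler for wavelength: λ' = λ₀ · √((1 − β)/(1 + β)).
λ' = 569.8 × √(0.7325/1.2675) = 569.8 × 0.76019 ≈ 433.2 nm.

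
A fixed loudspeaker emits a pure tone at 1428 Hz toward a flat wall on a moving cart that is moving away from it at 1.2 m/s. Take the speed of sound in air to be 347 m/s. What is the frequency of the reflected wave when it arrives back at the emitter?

1418 Hz

At the flat wall on a moving cart (a moving observer), f₁ = f₀ · (v − u)/v = 1428 × 345.8/347 ≈ 1423 Hz.
The reflection then acts as a moving source: f₂ = f₁ · v/(v + u) ≈ 1418 Hz.
Equivalently f₂ = f₀ · (v − u)/(v + u).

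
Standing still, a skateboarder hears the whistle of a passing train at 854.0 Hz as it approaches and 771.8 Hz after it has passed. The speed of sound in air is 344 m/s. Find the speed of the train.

17.4 m/s

f₁/f₂ = (v + v_s)/(v − v_s), so v_s = v · (f₁ − f₂)/(f₁ + f₂).
v_s = 344 × (854.0 − 771.8)/(854.0 + 771.8) = 344 × 82.2/1625.8 ≈ 17.4 m/s.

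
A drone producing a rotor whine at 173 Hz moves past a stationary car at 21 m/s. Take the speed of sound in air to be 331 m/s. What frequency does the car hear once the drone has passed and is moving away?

163 Hz

Receding: f₂ = f · v/(v + v_s) = 173 × 331/352 ≈ 163 Hz.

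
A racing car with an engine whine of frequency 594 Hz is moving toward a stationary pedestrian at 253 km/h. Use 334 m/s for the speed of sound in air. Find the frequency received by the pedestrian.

253 km/h = 70.28 m/s.
Moving source, stationary observer: f' = f · v/(v − v_s) since the source is approaching.
f' = 594 × 334/(334 − 70.28) = 594 × 334/263.7 ≈ 752 Hz.

752 Hz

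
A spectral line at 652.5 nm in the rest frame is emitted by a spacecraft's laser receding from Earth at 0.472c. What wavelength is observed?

1089.5 nm

Relativistic Doppler for wavelength: λ' = λ₀ · √((1 + β)/(1 − β)).
λ' = 652.5 × √(1.4720/0.5280) = 652.5 × 1.66969 ≈ 1089.5 nm.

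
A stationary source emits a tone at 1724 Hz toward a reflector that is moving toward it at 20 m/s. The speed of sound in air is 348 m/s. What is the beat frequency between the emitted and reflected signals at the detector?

210 Hz

The reflector first receives the wave as a moving observer: f₁ = f₀ · (v + u)/v = 1724 × (348 + 20)/348 ≈ 1823.1 Hz.
The reflection then acts as a moving source: f₂ = f₁ · v/(v − u) ≈ 1934.2 Hz.
Equivalently f₂ = f₀ · (v + u)/(v − u).
Beat frequency: |f₂ − f₀| = 2u·f₀/(v − u) = 2 × 20 × 1724/328 ≈ 210 Hz.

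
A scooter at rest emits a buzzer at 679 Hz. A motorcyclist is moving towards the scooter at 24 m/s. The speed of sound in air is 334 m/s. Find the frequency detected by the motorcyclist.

Moving observer, stationary source: f' = f · (v + v_o)/v.
f' = 679 × (334 + 24)/334 = 679 × 358/334 ≈ 728 Hz.

728 Hz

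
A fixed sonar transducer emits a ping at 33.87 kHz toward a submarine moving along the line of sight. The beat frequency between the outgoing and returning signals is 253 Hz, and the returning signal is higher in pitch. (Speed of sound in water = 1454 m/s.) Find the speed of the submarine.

Double Doppler shift off a moving reflector: f₂ = f₀ · (v + u)/(v − u) (u > 0 toward emitter).
Returning signal is higher, so f₂ = f₀ + Δf = 33870 + 253 = 34123 Hz.
Rearranging, u = v · (f₂ − f₀)/(f₂ + f₀) = 1454 × 253/67993 ≈ 5.4 m/s.
So the submarine is moving at 5.4 m/s toward the emitter.

5.4 m/s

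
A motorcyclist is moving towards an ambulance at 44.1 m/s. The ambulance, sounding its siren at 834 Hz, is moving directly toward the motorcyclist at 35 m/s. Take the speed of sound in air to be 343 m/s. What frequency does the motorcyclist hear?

1048 Hz

Both move, so f' = f · (v + v_o)/(v − v_s).
f' = 834 × (343 + 44.1)/(343 − 35) = 834 × 387.1/308 ≈ 1048 Hz.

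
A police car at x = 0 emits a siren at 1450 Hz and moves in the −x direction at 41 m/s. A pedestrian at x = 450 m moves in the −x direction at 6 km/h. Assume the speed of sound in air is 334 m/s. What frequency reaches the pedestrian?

1298 Hz

6 km/h = 1.667 m/s.
The observer lies on the +x side, so the source is heading away from the observer and the observer is heading toward the source.
With source receding and observer approaching, f' = f · (v + v_o)/(v + v_s).
f' = 1450 × (334 + 1.667)/(334 + 41) = 1450 × 335.67/375 ≈ 1298 Hz.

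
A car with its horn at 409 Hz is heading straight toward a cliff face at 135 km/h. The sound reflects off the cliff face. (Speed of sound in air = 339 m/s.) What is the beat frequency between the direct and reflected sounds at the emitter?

135 km/h = 37.5 m/s.
The cliff face receives the sound from a moving source: f₁ = f₀ · v/(v − v_e) = 409 × 339/301.5 ≈ 459.9 Hz.
On the return leg the car is a moving observer: f₂ = f₁ · (v + v_e)/v = 459.9 × 376.5/339 ≈ 510.7 Hz.
Equivalently f₂ = f₀ · (v + v_e)/(v − v_e).
Beat against the emitted tone: |f₂ − f₀| = 2v_e·f₀/(v − v_e) = 2 × 37.5 × 409/301.5 ≈ 102 Hz.

102 Hz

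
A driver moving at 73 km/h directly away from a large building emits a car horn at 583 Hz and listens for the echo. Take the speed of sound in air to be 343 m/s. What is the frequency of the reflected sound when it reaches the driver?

73 km/h = 20.28 m/s.
The large building receives the sound from a moving source: f₁ = f₀ · v/(v + v_e) = 583 × 343/363.28 ≈ 550 Hz.
On the return leg the driver is a moving observer: f₂ = f₁ · (v − v_e)/v = 550 × 322.72/343 ≈ 518 Hz.

518 Hz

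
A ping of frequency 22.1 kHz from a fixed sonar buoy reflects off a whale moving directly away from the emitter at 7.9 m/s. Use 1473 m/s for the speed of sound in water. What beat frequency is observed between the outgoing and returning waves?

At the whale (a moving observer), f₁ = f₀ · (v − u)/v = 22.1 × 1465.1/1473 ≈ 21.981 kHz.
On reflection it acts as a source moving away from the stationary detector: f₂ = f₁ · v/(v + u) = 21.981 × 1473/1480.9 ≈ 21.864 kHz.
Equivalently f₂ = f₀ · (v − u)/(v + u).
Beat frequency (with f₀ = 22100 Hz): |f₂ − f₀| = 2u·f₀/(v + u) = 2 × 7.9 × 22100/1480.9 ≈ 236 Hz.

236 Hz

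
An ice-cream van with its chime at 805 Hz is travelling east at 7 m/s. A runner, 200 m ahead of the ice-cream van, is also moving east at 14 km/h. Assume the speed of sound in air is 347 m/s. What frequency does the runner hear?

812 Hz

14 km/h = 3.889 m/s.
The runner is ahead, so the ice-cream van is moving toward it while the runner is moving away from the ice-cream van.
General Doppler shift: f' = f · (v − v_o)/(v − v_s).
f' = 805 × (347 − 3.889)/(347 − 7) = 805 × 343.11/340 ≈ 812 Hz.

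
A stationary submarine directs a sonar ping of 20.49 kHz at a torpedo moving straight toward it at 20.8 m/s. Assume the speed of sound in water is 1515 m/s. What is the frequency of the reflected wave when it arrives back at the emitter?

The torpedo first receives the wave as a moving observer: f₁ = f₀ · (v + u)/v = 20.49 × (1515 + 20.8)/1515 ≈ 20.8 kHz.
On reflection it acts as a source moving toward the stationary detector: f₂ = f₁ · v/(v − u) = 20.8 × 1515/1494.2 ≈ 21.1 kHz.

21.1 kHz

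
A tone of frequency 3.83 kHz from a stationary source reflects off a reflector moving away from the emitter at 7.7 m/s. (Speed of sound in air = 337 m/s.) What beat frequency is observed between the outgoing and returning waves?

At the reflector (a moving observer), f₁ = f₀ · (v − u)/v = 3.83 × 329.3/337 ≈ 3.7425 kHz.
The reflection then acts as a moving source: f₂ = f₁ · v/(v + u) ≈ 3.6589 kHz.
Beat frequency (with f₀ = 3830 Hz): |f₂ − f₀| = 2u·f₀/(v + u) = 2 × 7.7 × 3830/344.7 ≈ 171 Hz.

171 Hz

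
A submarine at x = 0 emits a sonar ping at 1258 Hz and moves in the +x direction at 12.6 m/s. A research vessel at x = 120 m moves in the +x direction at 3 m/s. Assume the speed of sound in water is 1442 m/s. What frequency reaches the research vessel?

The observer lies on the +x side, so the source is heading toward the observer and the observer is heading away from the source.
General Doppler shift: f' = f · (v − v_o)/(v − v_s).
f' = 1258 × (1442 − 3)/(1442 − 12.6) = 1258 × 1439/1429.4 ≈ 1266 Hz.

1266 Hz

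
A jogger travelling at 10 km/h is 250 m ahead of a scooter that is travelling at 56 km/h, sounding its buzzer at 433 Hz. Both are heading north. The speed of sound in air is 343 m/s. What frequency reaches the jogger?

56 km/h = 15.56 m/s; 10 km/h = 2.778 m/s.
The jogger is ahead, so the scooter is moving toward it while the jogger is moving away from the scooter.
With source approaching and observer receding, f' = f · (v − v_o)/(v − v_s).
f' = 433 × (343 − 2.778)/(343 − 15.56) = 433 × 340.22/327.44 ≈ 450 Hz.

450 Hz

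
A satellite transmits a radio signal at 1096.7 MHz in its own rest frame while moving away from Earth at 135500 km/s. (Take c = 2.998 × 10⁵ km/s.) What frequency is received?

β = v/c = 135500/299800 = 0.4520.
Relativistic Doppler for frequency: f' = f₀ · √((1 − β)/(1 + β)).
f' = 1096.7 × √(0.5480/1.4520) = 1096.7 × 0.61436 ≈ 673.8 MHz.

673.8 MHz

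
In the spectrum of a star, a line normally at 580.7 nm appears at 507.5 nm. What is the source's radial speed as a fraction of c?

0.134

λ'/λ₀ = 0.8739 < 1 (blueshift), so the source is approaching.
λ'/λ₀ = √((1 − β)/(1 + β)) for an approaching source ⇒ β = (1 − r²)/(1 + r²) with r = λ'/λ₀.
β = (1 − 0.7638)/(1 + 0.7638) ≈ 0.134.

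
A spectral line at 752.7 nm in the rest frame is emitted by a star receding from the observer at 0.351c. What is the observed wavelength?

1086.0 nm

Relativistic Doppler for wavelength: λ' = λ₀ · √((1 + β)/(1 − β)).
λ' = 752.7 × √(1.3510/0.6490) = 752.7 × 1.44280 ≈ 1086.0 nm.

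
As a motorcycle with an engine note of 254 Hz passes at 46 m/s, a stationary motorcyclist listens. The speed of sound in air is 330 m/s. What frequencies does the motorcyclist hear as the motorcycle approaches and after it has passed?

Approaching: f₁ = f · v/(v − v_s) = 254 × 330/284 ≈ 295 Hz.
Receding: f₂ = f · v/(v + v_s) = 254 × 330/376 ≈ 223 Hz.

295 Hz approaching; 223 Hz receding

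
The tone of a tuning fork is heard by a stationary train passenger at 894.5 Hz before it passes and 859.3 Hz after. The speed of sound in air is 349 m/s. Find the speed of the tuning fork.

7.0 m/s

f₁/f₂ = (v + v_s)/(v − v_s), so v_s = v · (f₁ − f₂)/(f₁ + f₂).
v_s = 349 × (894.5 − 859.3)/(894.5 + 859.3) = 349 × 35.2/1753.8 ≈ 7.0 m/s.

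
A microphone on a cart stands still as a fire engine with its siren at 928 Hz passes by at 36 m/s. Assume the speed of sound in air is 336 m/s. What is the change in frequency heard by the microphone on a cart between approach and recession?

Approaching: f₁ = f · v/(v − v_s) = 928 × 336/300 ≈ 1039 Hz.
Receding: f₂ = f · v/(v + v_s) = 928 × 336/372 ≈ 838 Hz.
Drop: f₁ − f₂ = 2f·v·v_s/(v² − v_s²) = 2 × 928 × 336 × 36/(336² − 36²) ≈ 201 Hz.

201 Hz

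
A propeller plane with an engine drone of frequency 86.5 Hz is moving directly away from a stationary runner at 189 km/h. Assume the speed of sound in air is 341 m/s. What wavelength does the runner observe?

189 km/h = 52.5 m/s.
With the source moving away from a stationary observer, f' = f · v/(v + v_s).
f' = 86.5 × 341/(341 + 52.5) ≈ 75 Hz.
λ' = v/f' = 341/74.9593 ≈ 4.55 m.

4.55 m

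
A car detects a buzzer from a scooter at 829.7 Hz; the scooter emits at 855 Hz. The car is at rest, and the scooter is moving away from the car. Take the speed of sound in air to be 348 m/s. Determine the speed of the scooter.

10.6 m/s

f' = f · v/(v + v_s) ⇒ v_s = v · |1 − f/f'|.
v_s = 348 × |1 − 855/829.7| = 348 × 0.03049 ≈ 10.6 m/s.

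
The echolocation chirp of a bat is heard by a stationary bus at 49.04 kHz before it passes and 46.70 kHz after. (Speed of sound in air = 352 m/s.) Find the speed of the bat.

f₁/f₂ = (v + v_s)/(v − v_s), so v_s = v · (f₁ − f₂)/(f₁ + f₂).
v_s = 352 × (49.04 − 46.70)/(49.04 + 46.70) = 352 × 2.34/95.74 ≈ 8.6 m/s.

8.6 m/s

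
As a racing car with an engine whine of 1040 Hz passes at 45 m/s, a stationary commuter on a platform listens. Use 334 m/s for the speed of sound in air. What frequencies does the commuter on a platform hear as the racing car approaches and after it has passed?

1202 Hz approaching; 917 Hz receding

Approaching: f₁ = f · v/(v − v_s) = 1040 × 334/289 ≈ 1202 Hz.
Receding: f₂ = f · v/(v + v_s) = 1040 × 334/379 ≈ 917 Hz.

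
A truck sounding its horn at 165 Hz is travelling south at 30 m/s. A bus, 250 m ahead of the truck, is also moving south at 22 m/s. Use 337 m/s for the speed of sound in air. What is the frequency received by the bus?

The bus is ahead, so the truck is moving toward it while the bus is moving away from the truck.
Both move, so f' = f · (v − v_o)/(v − v_s).
f' = 165 × (337 − 22)/(337 − 30) = 165 × 315/307 ≈ 169 Hz.

169 Hz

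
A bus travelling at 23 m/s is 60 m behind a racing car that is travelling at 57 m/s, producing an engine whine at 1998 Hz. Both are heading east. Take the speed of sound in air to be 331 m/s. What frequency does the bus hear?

The bus is behind, so the racing car is moving away from it while the bus is moving toward the racing car.
Both move, so f' = f · (v + v_o)/(v + v_s).
f' = 1998 × (331 + 23)/(331 + 57) = 1998 × 354/388 ≈ 1823 Hz.

1823 Hz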